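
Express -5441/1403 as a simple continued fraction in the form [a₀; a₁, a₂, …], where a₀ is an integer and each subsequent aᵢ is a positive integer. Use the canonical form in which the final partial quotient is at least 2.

[-4; 8, 4, 1, 7, 1, 3]

Run the Euclidean algorithm, recording each quotient:
⌊-5441/1403⌋ = -4, remainder 171
⌊1403/171⌋ = 8, remainder 35
⌊171/35⌋ = 4, remainder 31
⌊35/31⌋ = 1, remainder 4
⌊31/4⌋ = 7, remainder 3
⌊4/3⌋ = 1, remainder 1
⌊3/1⌋ = 3, remainder 0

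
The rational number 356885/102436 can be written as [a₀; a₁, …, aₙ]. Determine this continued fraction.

[3; 2, 15, 9, 2, 5, 2, 14]

⌊356885/102436⌋ = 3, remainder 49577
⌊102436/49577⌋ = 2, remainder 3282
⌊49577/3282⌋ = 15, remainder 347
⌊3282/347⌋ = 9, remainder 159
⌊347/159⌋ = 2, remainder 29
⌊159/29⌋ = 5, remainder 14
⌊29/14⌋ = 2, remainder 1
⌊14/1⌋ = 14, remainder 0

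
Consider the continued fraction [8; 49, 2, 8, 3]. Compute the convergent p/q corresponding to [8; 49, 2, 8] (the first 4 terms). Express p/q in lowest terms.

6745/841

Start with 8.
2 + 1/(8/1) = 2 + 1/8 = 17/8
49 + 1/(17/8) = 49 + 8/17 = 841/17
8 + 1/(841/17) = 8 + 17/841 = 6745/841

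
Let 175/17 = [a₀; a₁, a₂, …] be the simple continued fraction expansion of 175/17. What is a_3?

175 = 10·17 + 5, so a_0 = 10
17 = 3·5 + 2, so a_1 = 3
5 = 2·2 + 1, so a_2 = 2
2 = 2·1 + 0, so a_3 = 2

2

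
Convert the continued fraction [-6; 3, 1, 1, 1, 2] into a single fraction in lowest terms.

-166/29

a_0 = -6: -6/1
a_1 = 3: -17/3
a_2 = 1: -23/4
a_3 = 1: -40/7
a_4 = 1: -63/11
a_5 = 2: -166/29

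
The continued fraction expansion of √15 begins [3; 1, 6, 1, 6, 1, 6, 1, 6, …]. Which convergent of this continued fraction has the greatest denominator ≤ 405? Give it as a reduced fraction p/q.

List convergents until the denominator exceeds the bound:
a_0 = 3: 3/1  (≤ bound)
a_1 = 1: 4/1  (≤ bound)
a_2 = 6: 27/7  (≤ bound)
a_3 = 1: 31/8  (≤ bound)
a_4 = 6: 213/55  (≤ bound)
a_5 = 1: 244/63  (≤ bound)
a_6 = 6: 1677/433  (> 405, stop)

244/63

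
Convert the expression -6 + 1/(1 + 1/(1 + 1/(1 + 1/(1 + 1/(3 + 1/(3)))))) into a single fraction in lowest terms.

Build up convergents one term at a time:
a_0 = -6: -6/1
a_1 = 1: -5/1
a_2 = 1: -11/2
a_3 = 1: -16/3
a_4 = 1: -27/5
a_5 = 3: -97/18
a_6 = 3: -318/59

-318/59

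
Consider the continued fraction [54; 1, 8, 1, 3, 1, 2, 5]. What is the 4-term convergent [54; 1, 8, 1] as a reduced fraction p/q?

549/10

Compute successive convergents:
a_0 = 54: 54/1
a_1 = 1: 55/1
a_2 = 8: 494/9
a_3 = 1: 549/10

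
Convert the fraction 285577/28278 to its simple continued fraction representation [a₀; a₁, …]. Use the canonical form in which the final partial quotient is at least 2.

[10; 10, 9, 12, 3, 8]

Apply division with remainder until the remainder is 0:
285577 = 10·28278 + 2797, so a_0 = 10
28278 = 10·2797 + 308, so a_1 = 10
2797 = 9·308 + 25, so a_2 = 9
308 = 12·25 + 8, so a_3 = 12
25 = 3·8 + 1, so a_4 = 3
8 = 8·1 + 0, so a_5 = 8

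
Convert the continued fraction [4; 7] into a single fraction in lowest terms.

29/7

Start with 7.
4 + 1/(7/1) = 4 + 1/7 = 29/7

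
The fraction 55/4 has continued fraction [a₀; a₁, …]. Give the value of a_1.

1

Repeatedly divide and take the remainder:
55 ÷ 4 → quotient 13, remainder 3
4 ÷ 3 → quotient 1, remainder 1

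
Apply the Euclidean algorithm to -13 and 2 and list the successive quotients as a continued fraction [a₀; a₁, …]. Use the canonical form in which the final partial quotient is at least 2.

[-7; 2]

-13 ÷ 2 → quotient -7, remainder 1
2 ÷ 1 → quotient 2, remainder 0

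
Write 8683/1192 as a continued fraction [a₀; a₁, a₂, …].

[7; 3, 1, 1, 14, 1, 10]

⌊8683/1192⌋ = 7, remainder 339
⌊1192/339⌋ = 3, remainder 175
⌊339/175⌋ = 1, remainder 164
⌊175/164⌋ = 1, remainder 11
⌊164/11⌋ = 14, remainder 10
⌊11/10⌋ = 1, remainder 1
⌊10/1⌋ = 10, remainder 0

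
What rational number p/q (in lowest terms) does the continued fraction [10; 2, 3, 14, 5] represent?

5288/507

a_0 = 10: 10/1
a_1 = 2: 21/2
a_2 = 3: 73/7
a_3 = 14: 1043/100
a_4 = 5: 5288/507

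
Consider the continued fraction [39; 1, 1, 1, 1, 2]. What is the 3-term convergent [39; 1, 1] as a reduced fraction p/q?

79/2

Start with 1.
1 + 1/(1/1) = 1 + 1/1 = 2/1
39 + 1/(2/1) = 39 + 1/2 = 79/2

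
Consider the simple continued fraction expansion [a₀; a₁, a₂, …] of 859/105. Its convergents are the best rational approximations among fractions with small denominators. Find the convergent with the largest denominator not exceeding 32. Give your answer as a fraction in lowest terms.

a_0 = 8: 8/1  (≤ bound)
a_1 = 5: 41/5  (≤ bound)
a_2 = 1: 49/6  (≤ bound)
a_3 = 1: 90/11  (≤ bound)
a_4 = 9: 859/105  (> 32, stop)

90/11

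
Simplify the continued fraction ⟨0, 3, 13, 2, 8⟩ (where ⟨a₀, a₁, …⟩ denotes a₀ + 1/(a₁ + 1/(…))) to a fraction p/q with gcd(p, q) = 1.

229/704

Use the convergent recurrence hₖ = aₖ·hₖ₋₁ + hₖ₋₂ (and likewise for the denominators kₖ):
a_0 = 0: 0/1
a_1 = 3: 1/3
a_2 = 13: 13/40
a_3 = 2: 27/83
a_4 = 8: 229/704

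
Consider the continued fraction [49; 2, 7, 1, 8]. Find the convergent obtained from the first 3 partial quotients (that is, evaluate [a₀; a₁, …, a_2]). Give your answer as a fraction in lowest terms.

742/15

Start with 7.
2 + 1/(7/1) = 2 + 1/7 = 15/7
49 + 1/(15/7) = 49 + 7/15 = 742/15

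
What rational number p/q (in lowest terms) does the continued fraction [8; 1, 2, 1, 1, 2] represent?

a_0 = 8: 8/1
a_1 = 1: 9/1
a_2 = 2: 26/3
a_3 = 1: 35/4
a_4 = 1: 61/7
a_5 = 2: 157/18

157/18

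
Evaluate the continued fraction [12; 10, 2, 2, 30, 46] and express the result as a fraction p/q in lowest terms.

880333/72778

Work from the innermost term outward:
Start with 46.
30 + 1/(46/1) = 30 + 1/46 = 1381/46
2 + 1/(1381/46) = 2 + 46/1381 = 2808/1381
2 + 1/(2808/1381) = 2 + 1381/2808 = 6997/2808
10 + 1/(6997/2808) = 10 + 2808/6997 = 72778/6997
12 + 1/(72778/6997) = 12 + 6997/72778 = 880333/72778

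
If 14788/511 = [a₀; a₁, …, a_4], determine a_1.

1

14788 ÷ 511 → quotient 28, remainder 480
511 ÷ 480 → quotient 1, remainder 31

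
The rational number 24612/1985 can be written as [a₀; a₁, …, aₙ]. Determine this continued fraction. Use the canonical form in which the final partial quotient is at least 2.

24612 = 12·1985 + 792, so a_0 = 12
1985 = 2·792 + 401, so a_1 = 2
792 = 1·401 + 391, so a_2 = 1
401 = 1·391 + 10, so a_3 = 1
391 = 39·10 + 1, so a_4 = 39
10 = 10·1 + 0, so a_5 = 10

[12; 2, 1, 1, 39, 10]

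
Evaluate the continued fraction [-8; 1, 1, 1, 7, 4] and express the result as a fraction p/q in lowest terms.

Work from the innermost term outward:
Start with 4.
7 + 1/(4/1) = 7 + 1/4 = 29/4
1 + 1/(29/4) = 1 + 4/29 = 33/29
1 + 1/(33/29) = 1 + 29/33 = 62/33
1 + 1/(62/33) = 1 + 33/62 = 95/62
-8 + 1/(95/62) = -8 + 62/95 = -698/95

-698/95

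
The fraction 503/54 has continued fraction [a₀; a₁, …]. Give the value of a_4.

2

⌊503/54⌋ = 9, remainder 17
⌊54/17⌋ = 3, remainder 3
⌊17/3⌋ = 5, remainder 2
⌊3/2⌋ = 1, remainder 1
⌊2/1⌋ = 2, remainder 0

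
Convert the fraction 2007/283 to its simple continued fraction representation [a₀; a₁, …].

2007 ÷ 283 → quotient 7, remainder 26
283 ÷ 26 → quotient 10, remainder 23
26 ÷ 23 → quotient 1, remainder 3
23 ÷ 3 → quotient 7, remainder 2
3 ÷ 2 → quotient 1, remainder 1
2 ÷ 1 → quotient 2, remainder 0

[7; 10, 1, 7, 1, 2]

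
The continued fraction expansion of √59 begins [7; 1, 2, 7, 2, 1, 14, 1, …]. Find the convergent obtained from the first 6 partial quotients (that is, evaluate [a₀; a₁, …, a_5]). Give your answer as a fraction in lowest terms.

Use the convergent recurrence hₖ = aₖ·hₖ₋₁ + hₖ₋₂ (and likewise for the denominators kₖ):
a_0 = 7: 7/1
a_1 = 1: 8/1
a_2 = 2: 23/3
a_3 = 7: 169/22
a_4 = 2: 361/47
a_5 = 1: 530/69

530/69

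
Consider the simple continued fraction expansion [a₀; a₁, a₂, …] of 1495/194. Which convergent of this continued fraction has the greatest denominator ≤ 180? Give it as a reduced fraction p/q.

a_0 = 7: 7/1  (≤ bound)
a_1 = 1: 8/1  (≤ bound)
a_2 = 2: 23/3  (≤ bound)
a_3 = 2: 54/7  (≤ bound)
a_4 = 2: 131/17  (≤ bound)
a_5 = 11: 1495/194  (> 180, stop)

131/17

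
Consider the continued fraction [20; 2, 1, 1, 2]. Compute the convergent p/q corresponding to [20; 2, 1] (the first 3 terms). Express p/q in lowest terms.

61/3

Start with 1.
2 + 1/(1/1) = 2 + 1/1 = 3/1
20 + 1/(3/1) = 20 + 1/3 = 61/3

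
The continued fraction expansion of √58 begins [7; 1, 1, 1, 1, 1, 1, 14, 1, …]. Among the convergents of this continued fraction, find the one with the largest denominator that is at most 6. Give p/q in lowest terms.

a_0 = 7: 7/1  (≤ bound)
a_1 = 1: 8/1  (≤ bound)
a_2 = 1: 15/2  (≤ bound)
a_3 = 1: 23/3  (≤ bound)
a_4 = 1: 38/5  (≤ bound)
a_5 = 1: 61/8  (> 6, stop)

38/5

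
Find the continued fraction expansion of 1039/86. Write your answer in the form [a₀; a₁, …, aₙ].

Run the Euclidean algorithm, recording each quotient:
1039 = 12·86 + 7, so a_0 = 12
86 = 12·7 + 2, so a_1 = 12
7 = 3·2 + 1, so a_2 = 3
2 = 2·1 + 0, so a_3 = 2

[12; 12, 3, 2]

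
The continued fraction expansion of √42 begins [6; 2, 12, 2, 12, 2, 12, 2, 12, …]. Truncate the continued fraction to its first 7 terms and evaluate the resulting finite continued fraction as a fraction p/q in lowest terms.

Compute successive convergents:
a_0 = 6: 6/1
a_1 = 2: 13/2
a_2 = 12: 162/25
a_3 = 2: 337/52
a_4 = 12: 4206/649
a_5 = 2: 8749/1350
a_6 = 12: 109194/16849

109194/16849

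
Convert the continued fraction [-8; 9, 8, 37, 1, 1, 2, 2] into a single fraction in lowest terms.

Start with 2.
2 + 1/(2/1) = 2 + 1/2 = 5/2
1 + 1/(5/2) = 1 + 2/5 = 7/5
1 + 1/(7/5) = 1 + 5/7 = 12/7
37 + 1/(12/7) = 37 + 7/12 = 451/12
8 + 1/(451/12) = 8 + 12/451 = 3620/451
9 + 1/(3620/451) = 9 + 451/3620 = 33031/3620
-8 + 1/(33031/3620) = -8 + 3620/33031 = -260628/33031

-260628/33031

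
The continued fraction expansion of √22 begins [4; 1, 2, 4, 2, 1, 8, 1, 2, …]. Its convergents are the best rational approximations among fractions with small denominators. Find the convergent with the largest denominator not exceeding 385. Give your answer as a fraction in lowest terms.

a_0 = 4: 4/1  (≤ bound)
a_1 = 1: 5/1  (≤ bound)
a_2 = 2: 14/3  (≤ bound)
a_3 = 4: 61/13  (≤ bound)
a_4 = 2: 136/29  (≤ bound)
a_5 = 1: 197/42  (≤ bound)
a_6 = 8: 1712/365  (≤ bound)
a_7 = 1: 1909/407  (> 385, stop)

1712/365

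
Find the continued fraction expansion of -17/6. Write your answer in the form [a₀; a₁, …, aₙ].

[-3; 6]

-17 = -3·6 + 1, so a_0 = -3
6 = 6·1 + 0, so a_1 = 6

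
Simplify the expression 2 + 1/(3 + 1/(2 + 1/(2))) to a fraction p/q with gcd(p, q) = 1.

Start with 2.
2 + 1/(2/1) = 2 + 1/2 = 5/2
3 + 1/(5/2) = 3 + 2/5 = 17/5
2 + 1/(17/5) = 2 + 5/17 = 39/17

39/17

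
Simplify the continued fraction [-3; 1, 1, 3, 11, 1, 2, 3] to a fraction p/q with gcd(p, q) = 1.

a_0 = -3: -3/1
a_1 = 1: -2/1
a_2 = 1: -5/2
a_3 = 3: -17/7
a_4 = 11: -192/79
a_5 = 1: -209/86
a_6 = 2: -610/251
a_7 = 3: -2039/839

-2039/839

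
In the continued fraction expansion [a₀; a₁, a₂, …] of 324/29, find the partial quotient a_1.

⌊324/29⌋ = 11, remainder 5
⌊29/5⌋ = 5, remainder 4

5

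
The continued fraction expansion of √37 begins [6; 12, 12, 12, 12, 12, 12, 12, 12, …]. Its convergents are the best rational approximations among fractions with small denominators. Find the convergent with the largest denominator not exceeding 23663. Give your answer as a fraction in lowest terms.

a_0 = 6: 6/1  (≤ bound)
a_1 = 12: 73/12  (≤ bound)
a_2 = 12: 882/145  (≤ bound)
a_3 = 12: 10657/1752  (≤ bound)
a_4 = 12: 128766/21169  (≤ bound)
a_5 = 12: 1555849/255780  (> 23663, stop)

128766/21169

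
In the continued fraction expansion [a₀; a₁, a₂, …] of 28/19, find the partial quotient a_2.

9

Apply division with remainder until the remainder is 0:
28 = 1·19 + 9, so a_0 = 1
19 = 2·9 + 1, so a_1 = 2
9 = 9·1 + 0, so a_2 = 9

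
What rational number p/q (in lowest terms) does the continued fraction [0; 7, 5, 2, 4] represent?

49/352

Start with 4.
2 + 1/(4/1) = 2 + 1/4 = 9/4
5 + 1/(9/4) = 5 + 4/9 = 49/9
7 + 1/(49/9) = 7 + 9/49 = 352/49
0 + 1/(352/49) = 0 + 49/352 = 49/352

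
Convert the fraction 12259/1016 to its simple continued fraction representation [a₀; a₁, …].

[12; 15, 6, 11]

12259 ÷ 1016 → quotient 12, remainder 67
1016 ÷ 67 → quotient 15, remainder 11
67 ÷ 11 → quotient 6, remainder 1
11 ÷ 1 → quotient 11, remainder 0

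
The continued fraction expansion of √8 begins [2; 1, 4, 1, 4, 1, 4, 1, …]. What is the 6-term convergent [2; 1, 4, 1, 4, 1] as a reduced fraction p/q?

Work from the innermost term outward:
Start with 1.
4 + 1/(1/1) = 4 + 1/1 = 5/1
1 + 1/(5/1) = 1 + 1/5 = 6/5
4 + 1/(6/5) = 4 + 5/6 = 29/6
1 + 1/(29/6) = 1 + 6/29 = 35/29
2 + 1/(35/29) = 2 + 29/35 = 99/35

99/35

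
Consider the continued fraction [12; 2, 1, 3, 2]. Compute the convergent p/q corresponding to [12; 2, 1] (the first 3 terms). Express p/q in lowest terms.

a_0 = 12: 12/1
a_1 = 2: 25/2
a_2 = 1: 37/3

37/3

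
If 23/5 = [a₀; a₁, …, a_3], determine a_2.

Repeatedly divide and take the remainder:
23 = 4·5 + 3, so a_0 = 4
5 = 1·3 + 2, so a_1 = 1
3 = 1·2 + 1, so a_2 = 1

1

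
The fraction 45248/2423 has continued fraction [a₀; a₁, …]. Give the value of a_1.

1

45248 = 18·2423 + 1634, so a_0 = 18
2423 = 1·1634 + 789, so a_1 = 1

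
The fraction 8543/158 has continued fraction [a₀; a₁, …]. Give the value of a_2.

2

8543 ÷ 158 → quotient 54, remainder 11
158 ÷ 11 → quotient 14, remainder 4
11 ÷ 4 → quotient 2, remainder 3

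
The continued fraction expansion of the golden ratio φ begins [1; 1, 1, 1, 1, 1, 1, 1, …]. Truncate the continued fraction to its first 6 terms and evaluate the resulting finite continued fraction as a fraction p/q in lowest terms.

13/8

Compute successive convergents:
a_0 = 1: 1/1
a_1 = 1: 2/1
a_2 = 1: 3/2
a_3 = 1: 5/3
a_4 = 1: 8/5
a_5 = 1: 13/8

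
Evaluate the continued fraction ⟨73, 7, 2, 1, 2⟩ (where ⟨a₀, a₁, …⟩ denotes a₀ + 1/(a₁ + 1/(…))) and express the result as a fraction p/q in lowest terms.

4315/59

a_0 = 73: 73/1
a_1 = 7: 512/7
a_2 = 2: 1097/15
a_3 = 1: 1609/22
a_4 = 2: 4315/59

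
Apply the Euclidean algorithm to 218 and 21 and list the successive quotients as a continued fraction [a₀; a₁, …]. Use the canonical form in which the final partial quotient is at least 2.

[10; 2, 1, 1, 1, 2]

Run the Euclidean algorithm, recording each quotient:
218 = 10·21 + 8, so a_0 = 10
21 = 2·8 + 5, so a_1 = 2
8 = 1·5 + 3, so a_2 = 1
5 = 1·3 + 2, so a_3 = 1
3 = 1·2 + 1, so a_4 = 1
2 = 2·1 + 0, so a_5 = 2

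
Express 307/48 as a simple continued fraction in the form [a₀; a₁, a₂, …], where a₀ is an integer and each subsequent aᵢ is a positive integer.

[6; 2, 1, 1, 9]

⌊307/48⌋ = 6, remainder 19
⌊48/19⌋ = 2, remainder 10
⌊19/10⌋ = 1, remainder 9
⌊10/9⌋ = 1, remainder 1
⌊9/1⌋ = 9, remainder 0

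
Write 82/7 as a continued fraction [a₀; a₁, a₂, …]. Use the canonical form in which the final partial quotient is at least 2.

82 = 11·7 + 5, so a_0 = 11
7 = 1·5 + 2, so a_1 = 1
5 = 2·2 + 1, so a_2 = 2
2 = 2·1 + 0, so a_3 = 2

[11; 1, 2, 2]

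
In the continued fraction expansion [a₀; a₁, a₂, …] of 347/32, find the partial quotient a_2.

5

Run the Euclidean algorithm, recording each quotient:
⌊347/32⌋ = 10, remainder 27
⌊32/27⌋ = 1, remainder 5
⌊27/5⌋ = 5, remainder 2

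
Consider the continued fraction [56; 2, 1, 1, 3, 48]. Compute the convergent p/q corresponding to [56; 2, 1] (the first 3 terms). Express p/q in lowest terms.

169/3

Compute successive convergents:
a_0 = 56: 56/1
a_1 = 2: 113/2
a_2 = 1: 169/3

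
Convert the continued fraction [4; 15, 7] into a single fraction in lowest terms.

a_0 = 4: 4/1
a_1 = 15: 61/15
a_2 = 7: 431/106

431/106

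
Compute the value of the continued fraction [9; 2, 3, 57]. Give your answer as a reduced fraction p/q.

Starting at the tail and folding back:
Start with 57.
3 + 1/(57/1) = 3 + 1/57 = 172/57
2 + 1/(172/57) = 2 + 57/172 = 401/172
9 + 1/(401/172) = 9 + 172/401 = 3781/401

3781/401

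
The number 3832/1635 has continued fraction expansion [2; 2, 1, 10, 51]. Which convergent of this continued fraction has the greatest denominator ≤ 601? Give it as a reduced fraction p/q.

75/32

a_0 = 2: 2/1  (≤ bound)
a_1 = 2: 5/2  (≤ bound)
a_2 = 1: 7/3  (≤ bound)
a_3 = 10: 75/32  (≤ bound)
a_4 = 51: 3832/1635  (> 601, stop)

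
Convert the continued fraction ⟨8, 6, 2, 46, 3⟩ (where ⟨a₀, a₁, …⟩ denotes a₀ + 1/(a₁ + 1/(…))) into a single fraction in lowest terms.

Start with 3.
46 + 1/(3/1) = 46 + 1/3 = 139/3
2 + 1/(139/3) = 2 + 3/139 = 281/139
6 + 1/(281/139) = 6 + 139/281 = 1825/281
8 + 1/(1825/281) = 8 + 281/1825 = 14881/1825

14881/1825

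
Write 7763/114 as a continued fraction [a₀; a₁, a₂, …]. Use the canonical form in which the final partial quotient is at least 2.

[68; 10, 2, 1, 3]

Run the Euclidean algorithm, recording each quotient:
7763 = 68·114 + 11, so a_0 = 68
114 = 10·11 + 4, so a_1 = 10
11 = 2·4 + 3, so a_2 = 2
4 = 1·3 + 1, so a_3 = 1
3 = 3·1 + 0, so a_4 = 3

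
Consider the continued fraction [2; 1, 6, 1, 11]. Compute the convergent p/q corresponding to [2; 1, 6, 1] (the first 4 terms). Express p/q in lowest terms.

23/8

Work from the innermost term outward:
Start with 1.
6 + 1/(1/1) = 6 + 1/1 = 7/1
1 + 1/(7/1) = 1 + 1/7 = 8/7
2 + 1/(8/7) = 2 + 7/8 = 23/8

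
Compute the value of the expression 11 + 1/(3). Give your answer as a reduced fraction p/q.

34/3

Use the convergent recurrence hₖ = aₖ·hₖ₋₁ + hₖ₋₂ (and likewise for the denominators kₖ):
a_0 = 11: 11/1
a_1 = 3: 34/3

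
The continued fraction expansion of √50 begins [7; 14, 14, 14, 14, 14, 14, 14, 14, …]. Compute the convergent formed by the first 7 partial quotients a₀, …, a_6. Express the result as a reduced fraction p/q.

54608393/7722793

Start with 14.
14 + 1/(14/1) = 14 + 1/14 = 197/14
14 + 1/(197/14) = 14 + 14/197 = 2772/197
14 + 1/(2772/197) = 14 + 197/2772 = 39005/2772
14 + 1/(39005/2772) = 14 + 2772/39005 = 548842/39005
14 + 1/(548842/39005) = 14 + 39005/548842 = 7722793/548842
7 + 1/(7722793/548842) = 7 + 548842/7722793 = 54608393/7722793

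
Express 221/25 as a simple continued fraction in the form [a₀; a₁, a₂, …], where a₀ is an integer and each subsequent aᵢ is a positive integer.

[8; 1, 5, 4]

Apply division with remainder until the remainder is 0:
221 ÷ 25 → quotient 8, remainder 21
25 ÷ 21 → quotient 1, remainder 4
21 ÷ 4 → quotient 5, remainder 1
4 ÷ 1 → quotient 4, remainder 0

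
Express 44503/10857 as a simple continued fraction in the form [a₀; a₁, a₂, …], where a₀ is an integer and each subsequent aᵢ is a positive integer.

⌊44503/10857⌋ = 4, remainder 1075
⌊10857/1075⌋ = 10, remainder 107
⌊1075/107⌋ = 10, remainder 5
⌊107/5⌋ = 21, remainder 2
⌊5/2⌋ = 2, remainder 1
⌊2/1⌋ = 2, remainder 0

[4; 10, 10, 21, 2, 2]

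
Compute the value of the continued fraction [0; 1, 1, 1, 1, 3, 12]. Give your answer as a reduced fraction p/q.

135/221

Work from the innermost term outward:
Start with 12.
3 + 1/(12/1) = 3 + 1/12 = 37/12
1 + 1/(37/12) = 1 + 12/37 = 49/37
1 + 1/(49/37) = 1 + 37/49 = 86/49
1 + 1/(86/49) = 1 + 49/86 = 135/86
1 + 1/(135/86) = 1 + 86/135 = 221/135
0 + 1/(221/135) = 0 + 135/221 = 135/221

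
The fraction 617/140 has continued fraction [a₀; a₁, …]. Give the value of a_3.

5

617 = 4·140 + 57, so a_0 = 4
140 = 2·57 + 26, so a_1 = 2
57 = 2·26 + 5, so a_2 = 2
26 = 5·5 + 1, so a_3 = 5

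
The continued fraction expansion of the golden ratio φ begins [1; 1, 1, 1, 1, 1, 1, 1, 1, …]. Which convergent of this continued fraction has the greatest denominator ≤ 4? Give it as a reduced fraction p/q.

a_0 = 1: 1/1  (≤ bound)
a_1 = 1: 2/1  (≤ bound)
a_2 = 1: 3/2  (≤ bound)
a_3 = 1: 5/3  (≤ bound)
a_4 = 1: 8/5  (> 4, stop)

5/3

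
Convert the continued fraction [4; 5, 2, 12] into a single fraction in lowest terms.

Starting at the tail and folding back:
Start with 12.
2 + 1/(12/1) = 2 + 1/12 = 25/12
5 + 1/(25/12) = 5 + 12/25 = 137/25
4 + 1/(137/25) = 4 + 25/137 = 573/137

573/137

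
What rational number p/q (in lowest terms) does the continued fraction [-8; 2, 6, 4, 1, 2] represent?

-1417/188

Start with 2.
1 + 1/(2/1) = 1 + 1/2 = 3/2
4 + 1/(3/2) = 4 + 2/3 = 14/3
6 + 1/(14/3) = 6 + 3/14 = 87/14
2 + 1/(87/14) = 2 + 14/87 = 188/87
-8 + 1/(188/87) = -8 + 87/188 = -1417/188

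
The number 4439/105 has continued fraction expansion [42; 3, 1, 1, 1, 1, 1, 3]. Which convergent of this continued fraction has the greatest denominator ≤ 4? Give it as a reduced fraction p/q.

a_0 = 42: 42/1  (≤ bound)
a_1 = 3: 127/3  (≤ bound)
a_2 = 1: 169/4  (≤ bound)
a_3 = 1: 296/7  (> 4, stop)

169/4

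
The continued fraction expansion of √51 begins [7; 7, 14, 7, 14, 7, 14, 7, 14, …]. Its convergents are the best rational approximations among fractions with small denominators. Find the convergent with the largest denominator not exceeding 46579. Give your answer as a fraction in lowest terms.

70693/9899

a_0 = 7: 7/1  (≤ bound)
a_1 = 7: 50/7  (≤ bound)
a_2 = 14: 707/99  (≤ bound)
a_3 = 7: 4999/700  (≤ bound)
a_4 = 14: 70693/9899  (≤ bound)
a_5 = 7: 499850/69993  (> 46579, stop)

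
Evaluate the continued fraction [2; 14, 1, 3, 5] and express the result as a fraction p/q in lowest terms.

Start with 5.
3 + 1/(5/1) = 3 + 1/5 = 16/5
1 + 1/(16/5) = 1 + 5/16 = 21/16
14 + 1/(21/16) = 14 + 16/21 = 310/21
2 + 1/(310/21) = 2 + 21/310 = 641/310

641/310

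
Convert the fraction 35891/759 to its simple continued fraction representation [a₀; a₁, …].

⌊35891/759⌋ = 47, remainder 218
⌊759/218⌋ = 3, remainder 105
⌊218/105⌋ = 2, remainder 8
⌊105/8⌋ = 13, remainder 1
⌊8/1⌋ = 8, remainder 0

[47; 3, 2, 13, 8]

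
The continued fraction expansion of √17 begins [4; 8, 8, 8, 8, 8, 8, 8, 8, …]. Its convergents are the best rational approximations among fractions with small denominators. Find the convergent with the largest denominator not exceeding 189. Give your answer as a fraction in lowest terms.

268/65

List convergents until the denominator exceeds the bound:
a_0 = 4: 4/1  (≤ bound)
a_1 = 8: 33/8  (≤ bound)
a_2 = 8: 268/65  (≤ bound)
a_3 = 8: 2177/528  (> 189, stop)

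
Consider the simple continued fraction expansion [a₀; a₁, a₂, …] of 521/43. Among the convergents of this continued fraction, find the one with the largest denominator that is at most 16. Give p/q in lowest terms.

a_0 = 12: 12/1  (≤ bound)
a_1 = 8: 97/8  (≤ bound)
a_2 = 1: 109/9  (≤ bound)
a_3 = 1: 206/17  (> 16, stop)

109/9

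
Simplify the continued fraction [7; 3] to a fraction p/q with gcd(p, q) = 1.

22/3

Start with 3.
7 + 1/(3/1) = 7 + 1/3 = 22/3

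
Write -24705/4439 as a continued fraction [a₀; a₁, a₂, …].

[-6; 2, 3, 3, 8, 11, 2]

Apply division with remainder until the remainder is 0:
-24705 = -6·4439 + 1929, so a_0 = -6
4439 = 2·1929 + 581, so a_1 = 2
1929 = 3·581 + 186, so a_2 = 3
581 = 3·186 + 23, so a_3 = 3
186 = 8·23 + 2, so a_4 = 8
23 = 11·2 + 1, so a_5 = 11
2 = 2·1 + 0, so a_6 = 2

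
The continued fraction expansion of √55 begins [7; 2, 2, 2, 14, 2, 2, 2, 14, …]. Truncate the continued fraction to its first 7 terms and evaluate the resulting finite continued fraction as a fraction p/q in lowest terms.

Collapse the nested fraction from the inside out:
Start with 2.
2 + 1/(2/1) = 2 + 1/2 = 5/2
14 + 1/(5/2) = 14 + 2/5 = 72/5
2 + 1/(72/5) = 2 + 5/72 = 149/72
2 + 1/(149/72) = 2 + 72/149 = 370/149
2 + 1/(370/149) = 2 + 149/370 = 889/370
7 + 1/(889/370) = 7 + 370/889 = 6593/889

6593/889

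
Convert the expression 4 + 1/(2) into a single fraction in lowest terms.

9/2

a_0 = 4: 4/1
a_1 = 2: 9/2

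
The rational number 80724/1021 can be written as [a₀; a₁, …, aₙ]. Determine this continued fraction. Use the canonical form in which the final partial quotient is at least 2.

⌊80724/1021⌋ = 79, remainder 65
⌊1021/65⌋ = 15, remainder 46
⌊65/46⌋ = 1, remainder 19
⌊46/19⌋ = 2, remainder 8
⌊19/8⌋ = 2, remainder 3
⌊8/3⌋ = 2, remainder 2
⌊3/2⌋ = 1, remainder 1
⌊2/1⌋ = 2, remainder 0

[79; 15, 1, 2, 2, 2, 1, 2]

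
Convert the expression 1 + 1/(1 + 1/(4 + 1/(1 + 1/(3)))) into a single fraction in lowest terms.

42/23

Use the convergent recurrence hₖ = aₖ·hₖ₋₁ + hₖ₋₂ (and likewise for the denominators kₖ):
a_0 = 1: 1/1
a_1 = 1: 2/1
a_2 = 4: 9/5
a_3 = 1: 11/6
a_4 = 3: 42/23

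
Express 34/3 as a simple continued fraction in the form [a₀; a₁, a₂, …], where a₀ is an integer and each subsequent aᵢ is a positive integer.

Repeatedly divide and take the remainder:
⌊34/3⌋ = 11, remainder 1
⌊3/1⌋ = 3, remainder 0

[11; 3]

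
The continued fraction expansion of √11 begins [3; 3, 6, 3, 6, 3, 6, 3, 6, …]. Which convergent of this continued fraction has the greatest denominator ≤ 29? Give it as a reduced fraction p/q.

a_0 = 3: 3/1  (≤ bound)
a_1 = 3: 10/3  (≤ bound)
a_2 = 6: 63/19  (≤ bound)
a_3 = 3: 199/60  (> 29, stop)

63/19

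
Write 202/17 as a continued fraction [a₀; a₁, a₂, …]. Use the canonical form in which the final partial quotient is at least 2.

202 = 11·17 + 15, so a_0 = 11
17 = 1·15 + 2, so a_1 = 1
15 = 7·2 + 1, so a_2 = 7
2 = 2·1 + 0, so a_3 = 2

[11; 1, 7, 2]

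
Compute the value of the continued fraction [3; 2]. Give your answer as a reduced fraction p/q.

a_0 = 3: 3/1
a_1 = 2: 7/2

7/2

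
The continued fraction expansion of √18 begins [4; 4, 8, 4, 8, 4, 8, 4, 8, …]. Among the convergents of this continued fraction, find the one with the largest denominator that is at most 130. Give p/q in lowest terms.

a_0 = 4: 4/1  (≤ bound)
a_1 = 4: 17/4  (≤ bound)
a_2 = 8: 140/33  (≤ bound)
a_3 = 4: 577/136  (> 130, stop)

140/33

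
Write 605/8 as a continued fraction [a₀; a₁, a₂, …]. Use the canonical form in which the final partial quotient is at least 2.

[75; 1, 1, 1, 2]

Run the Euclidean algorithm, recording each quotient:
605 = 75·8 + 5, so a_0 = 75
8 = 1·5 + 3, so a_1 = 1
5 = 1·3 + 2, so a_2 = 1
3 = 1·2 + 1, so a_3 = 1
2 = 2·1 + 0, so a_4 = 2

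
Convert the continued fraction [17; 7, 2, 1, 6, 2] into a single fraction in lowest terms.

Start with 2.
6 + 1/(2/1) = 6 + 1/2 = 13/2
1 + 1/(13/2) = 1 + 2/13 = 15/13
2 + 1/(15/13) = 2 + 13/15 = 43/15
7 + 1/(43/15) = 7 + 15/43 = 316/43
17 + 1/(316/43) = 17 + 43/316 = 5415/316

5415/316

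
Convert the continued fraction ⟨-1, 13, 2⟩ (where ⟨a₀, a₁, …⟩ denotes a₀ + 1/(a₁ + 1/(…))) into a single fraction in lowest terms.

-25/27

Start with 2.
13 + 1/(2/1) = 13 + 1/2 = 27/2
-1 + 1/(27/2) = -1 + 2/27 = -25/27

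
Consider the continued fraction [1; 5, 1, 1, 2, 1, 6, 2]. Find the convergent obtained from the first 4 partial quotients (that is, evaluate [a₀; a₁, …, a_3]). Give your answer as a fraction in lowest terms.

13/11

Use the convergent recurrence hₖ = aₖ·hₖ₋₁ + hₖ₋₂ (and likewise for the denominators kₖ):
a_0 = 1: 1/1
a_1 = 5: 6/5
a_2 = 1: 7/6
a_3 = 1: 13/11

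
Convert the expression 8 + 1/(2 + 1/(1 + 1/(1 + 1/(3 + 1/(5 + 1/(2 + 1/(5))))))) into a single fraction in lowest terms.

9522/1135

Start with 5.
2 + 1/(5/1) = 2 + 1/5 = 11/5
5 + 1/(11/5) = 5 + 5/11 = 60/11
3 + 1/(60/11) = 3 + 11/60 = 191/60
1 + 1/(191/60) = 1 + 60/191 = 251/191
1 + 1/(251/191) = 1 + 191/251 = 442/251
2 + 1/(442/251) = 2 + 251/442 = 1135/442
8 + 1/(1135/442) = 8 + 442/1135 = 9522/1135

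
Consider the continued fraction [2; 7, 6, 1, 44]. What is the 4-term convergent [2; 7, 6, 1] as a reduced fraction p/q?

a_0 = 2: 2/1
a_1 = 7: 15/7
a_2 = 6: 92/43
a_3 = 1: 107/50

107/50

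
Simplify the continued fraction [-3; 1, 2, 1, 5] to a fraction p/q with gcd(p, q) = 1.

-52/23

a_0 = -3: -3/1
a_1 = 1: -2/1
a_2 = 2: -7/3
a_3 = 1: -9/4
a_4 = 5: -52/23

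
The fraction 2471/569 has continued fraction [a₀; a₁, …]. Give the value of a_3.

Run the Euclidean algorithm, recording each quotient:
2471 ÷ 569 → quotient 4, remainder 195
569 ÷ 195 → quotient 2, remainder 179
195 ÷ 179 → quotient 1, remainder 16
179 ÷ 16 → quotient 11, remainder 3

11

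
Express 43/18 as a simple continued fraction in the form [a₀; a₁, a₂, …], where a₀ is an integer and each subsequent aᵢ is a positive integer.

[2; 2, 1, 1, 3]

Repeatedly divide and take the remainder:
43 = 2·18 + 7, so a_0 = 2
18 = 2·7 + 4, so a_1 = 2
7 = 1·4 + 3, so a_2 = 1
4 = 1·3 + 1, so a_3 = 1
3 = 3·1 + 0, so a_4 = 3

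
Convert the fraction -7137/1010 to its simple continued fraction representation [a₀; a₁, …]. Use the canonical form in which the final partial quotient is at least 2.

-7137 = -8·1010 + 943, so a_0 = -8
1010 = 1·943 + 67, so a_1 = 1
943 = 14·67 + 5, so a_2 = 14
67 = 13·5 + 2, so a_3 = 13
5 = 2·2 + 1, so a_4 = 2
2 = 2·1 + 0, so a_5 = 2

[-8; 1, 14, 13, 2, 2]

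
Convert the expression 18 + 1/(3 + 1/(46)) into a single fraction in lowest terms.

a_0 = 18: 18/1
a_1 = 3: 55/3
a_2 = 46: 2548/139

2548/139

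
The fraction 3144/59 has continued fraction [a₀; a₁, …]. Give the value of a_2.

2

Apply division with remainder until the remainder is 0:
⌊3144/59⌋ = 53, remainder 17
⌊59/17⌋ = 3, remainder 8
⌊17/8⌋ = 2, remainder 1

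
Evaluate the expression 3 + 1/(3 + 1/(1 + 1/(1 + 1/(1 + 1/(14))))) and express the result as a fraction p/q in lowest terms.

Use the convergent recurrence hₖ = aₖ·hₖ₋₁ + hₖ₋₂ (and likewise for the denominators kₖ):
a_0 = 3: 3/1
a_1 = 3: 10/3
a_2 = 1: 13/4
a_3 = 1: 23/7
a_4 = 1: 36/11
a_5 = 14: 527/161

527/161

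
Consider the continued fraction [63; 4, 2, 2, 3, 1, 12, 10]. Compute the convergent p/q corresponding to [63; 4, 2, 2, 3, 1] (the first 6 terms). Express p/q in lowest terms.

6133/97

Start with 1.
3 + 1/(1/1) = 3 + 1/1 = 4/1
2 + 1/(4/1) = 2 + 1/4 = 9/4
2 + 1/(9/4) = 2 + 4/9 = 22/9
4 + 1/(22/9) = 4 + 9/22 = 97/22
63 + 1/(97/22) = 63 + 22/97 = 6133/97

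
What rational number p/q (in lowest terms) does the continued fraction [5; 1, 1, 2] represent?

28/5

Build up convergents one term at a time:
a_0 = 5: 5/1
a_1 = 1: 6/1
a_2 = 1: 11/2
a_3 = 2: 28/5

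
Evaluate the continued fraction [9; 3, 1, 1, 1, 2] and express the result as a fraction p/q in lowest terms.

269/29

a_0 = 9: 9/1
a_1 = 3: 28/3
a_2 = 1: 37/4
a_3 = 1: 65/7
a_4 = 1: 102/11
a_5 = 2: 269/29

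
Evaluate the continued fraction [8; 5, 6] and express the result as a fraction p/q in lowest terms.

254/31

Collapse the nested fraction from the inside out:
Start with 6.
5 + 1/(6/1) = 5 + 1/6 = 31/6
8 + 1/(31/6) = 8 + 6/31 = 254/31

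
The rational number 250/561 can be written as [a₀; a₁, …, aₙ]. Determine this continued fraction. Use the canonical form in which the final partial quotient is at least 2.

[0; 2, 4, 10, 6]

Apply division with remainder until the remainder is 0:
⌊250/561⌋ = 0, remainder 250
⌊561/250⌋ = 2, remainder 61
⌊250/61⌋ = 4, remainder 6
⌊61/6⌋ = 10, remainder 1
⌊6/1⌋ = 6, remainder 0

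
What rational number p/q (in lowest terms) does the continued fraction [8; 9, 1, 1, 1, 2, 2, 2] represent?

Start with 2.
2 + 1/(2/1) = 2 + 1/2 = 5/2
2 + 1/(5/2) = 2 + 2/5 = 12/5
1 + 1/(12/5) = 1 + 5/12 = 17/12
1 + 1/(17/12) = 1 + 12/17 = 29/17
1 + 1/(29/17) = 1 + 17/29 = 46/29
9 + 1/(46/29) = 9 + 29/46 = 443/46
8 + 1/(443/46) = 8 + 46/443 = 3590/443

3590/443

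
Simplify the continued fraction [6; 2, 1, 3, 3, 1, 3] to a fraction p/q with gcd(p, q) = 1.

1126/177

Start with 3.
1 + 1/(3/1) = 1 + 1/3 = 4/3
3 + 1/(4/3) = 3 + 3/4 = 15/4
3 + 1/(15/4) = 3 + 4/15 = 49/15
1 + 1/(49/15) = 1 + 15/49 = 64/49
2 + 1/(64/49) = 2 + 49/64 = 177/64
6 + 1/(177/64) = 6 + 64/177 = 1126/177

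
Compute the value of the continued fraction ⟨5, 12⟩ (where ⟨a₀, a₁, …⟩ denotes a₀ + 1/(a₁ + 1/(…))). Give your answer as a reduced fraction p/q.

61/12

Start with 12.
5 + 1/(12/1) = 5 + 1/12 = 61/12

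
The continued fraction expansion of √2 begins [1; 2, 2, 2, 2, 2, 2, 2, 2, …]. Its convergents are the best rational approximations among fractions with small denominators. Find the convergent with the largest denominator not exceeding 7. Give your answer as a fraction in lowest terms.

a_0 = 1: 1/1  (≤ bound)
a_1 = 2: 3/2  (≤ bound)
a_2 = 2: 7/5  (≤ bound)
a_3 = 2: 17/12  (> 7, stop)

7/5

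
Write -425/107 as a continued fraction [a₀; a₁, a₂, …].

-425 ÷ 107 → quotient -4, remainder 3
107 ÷ 3 → quotient 35, remainder 2
3 ÷ 2 → quotient 1, remainder 1
2 ÷ 1 → quotient 2, remainder 0

[-4; 35, 1, 2]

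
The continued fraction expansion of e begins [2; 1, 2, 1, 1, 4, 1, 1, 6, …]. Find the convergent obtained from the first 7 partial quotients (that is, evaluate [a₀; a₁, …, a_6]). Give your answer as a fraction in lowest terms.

106/39

a_0 = 2: 2/1
a_1 = 1: 3/1
a_2 = 2: 8/3
a_3 = 1: 11/4
a_4 = 1: 19/7
a_5 = 4: 87/32
a_6 = 1: 106/39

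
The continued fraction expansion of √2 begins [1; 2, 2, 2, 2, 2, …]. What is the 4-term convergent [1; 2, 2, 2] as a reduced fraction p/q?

17/12

Collapse the nested fraction from the inside out:
Start with 2.
2 + 1/(2/1) = 2 + 1/2 = 5/2
2 + 1/(5/2) = 2 + 2/5 = 12/5
1 + 1/(12/5) = 1 + 5/12 = 17/12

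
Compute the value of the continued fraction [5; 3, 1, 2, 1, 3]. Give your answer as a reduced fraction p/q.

295/56

Use the convergent recurrence hₖ = aₖ·hₖ₋₁ + hₖ₋₂ (and likewise for the denominators kₖ):
a_0 = 5: 5/1
a_1 = 3: 16/3
a_2 = 1: 21/4
a_3 = 2: 58/11
a_4 = 1: 79/15
a_5 = 3: 295/56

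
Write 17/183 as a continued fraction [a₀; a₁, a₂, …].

[0; 10, 1, 3, 4]

Repeatedly divide and take the remainder:
17 ÷ 183 → quotient 0, remainder 17
183 ÷ 17 → quotient 10, remainder 13
17 ÷ 13 → quotient 1, remainder 4
13 ÷ 4 → quotient 3, remainder 1
4 ÷ 1 → quotient 4, remainder 0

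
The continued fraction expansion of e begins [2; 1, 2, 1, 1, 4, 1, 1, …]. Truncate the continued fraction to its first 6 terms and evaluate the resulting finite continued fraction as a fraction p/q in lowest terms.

87/32

Build up convergents one term at a time:
a_0 = 2: 2/1
a_1 = 1: 3/1
a_2 = 2: 8/3
a_3 = 1: 11/4
a_4 = 1: 19/7
a_5 = 4: 87/32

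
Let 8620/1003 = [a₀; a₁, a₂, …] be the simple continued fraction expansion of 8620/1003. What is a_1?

Apply division with remainder until the remainder is 0:
8620 ÷ 1003 → quotient 8, remainder 596
1003 ÷ 596 → quotient 1, remainder 407

1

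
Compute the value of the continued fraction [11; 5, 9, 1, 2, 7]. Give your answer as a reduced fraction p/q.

12170/1087

Start with 7.
2 + 1/(7/1) = 2 + 1/7 = 15/7
1 + 1/(15/7) = 1 + 7/15 = 22/15
9 + 1/(22/15) = 9 + 15/22 = 213/22
5 + 1/(213/22) = 5 + 22/213 = 1087/213
11 + 1/(1087/213) = 11 + 213/1087 = 12170/1087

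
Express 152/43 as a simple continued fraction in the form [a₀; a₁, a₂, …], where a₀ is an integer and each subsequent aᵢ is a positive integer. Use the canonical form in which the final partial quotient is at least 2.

Repeatedly divide and take the remainder:
152 ÷ 43 → quotient 3, remainder 23
43 ÷ 23 → quotient 1, remainder 20
23 ÷ 20 → quotient 1, remainder 3
20 ÷ 3 → quotient 6, remainder 2
3 ÷ 2 → quotient 1, remainder 1
2 ÷ 1 → quotient 2, remainder 0

[3; 1, 1, 6, 1, 2]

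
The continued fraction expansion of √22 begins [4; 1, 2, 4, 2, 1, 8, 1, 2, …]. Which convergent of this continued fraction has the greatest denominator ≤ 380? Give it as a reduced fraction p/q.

1712/365

List convergents until the denominator exceeds the bound:
a_0 = 4: 4/1  (≤ bound)
a_1 = 1: 5/1  (≤ bound)
a_2 = 2: 14/3  (≤ bound)
a_3 = 4: 61/13  (≤ bound)
a_4 = 2: 136/29  (≤ bound)
a_5 = 1: 197/42  (≤ bound)
a_6 = 8: 1712/365  (≤ bound)
a_7 = 1: 1909/407  (> 380, stop)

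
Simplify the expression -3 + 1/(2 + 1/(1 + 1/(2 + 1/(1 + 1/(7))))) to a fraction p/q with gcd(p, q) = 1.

-224/85

Build up convergents one term at a time:
a_0 = -3: -3/1
a_1 = 2: -5/2
a_2 = 1: -8/3
a_3 = 2: -21/8
a_4 = 1: -29/11
a_5 = 7: -224/85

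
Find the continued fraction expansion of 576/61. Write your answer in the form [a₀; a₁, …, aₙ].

576 = 9·61 + 27, so a_0 = 9
61 = 2·27 + 7, so a_1 = 2
27 = 3·7 + 6, so a_2 = 3
7 = 1·6 + 1, so a_3 = 1
6 = 6·1 + 0, so a_4 = 6

[9; 2, 3, 1, 6]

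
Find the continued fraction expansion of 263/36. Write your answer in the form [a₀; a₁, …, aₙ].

263 = 7·36 + 11, so a_0 = 7
36 = 3·11 + 3, so a_1 = 3
11 = 3·3 + 2, so a_2 = 3
3 = 1·2 + 1, so a_3 = 1
2 = 2·1 + 0, so a_4 = 2

[7; 3, 3, 1, 2]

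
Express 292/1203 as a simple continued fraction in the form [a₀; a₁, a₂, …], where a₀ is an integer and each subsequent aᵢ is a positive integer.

Run the Euclidean algorithm, recording each quotient:
⌊292/1203⌋ = 0, remainder 292
⌊1203/292⌋ = 4, remainder 35
⌊292/35⌋ = 8, remainder 12
⌊35/12⌋ = 2, remainder 11
⌊12/11⌋ = 1, remainder 1
⌊11/1⌋ = 11, remainder 0

[0; 4, 8, 2, 1, 11]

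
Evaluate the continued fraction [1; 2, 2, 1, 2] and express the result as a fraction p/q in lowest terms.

Build up convergents one term at a time:
a_0 = 1: 1/1
a_1 = 2: 3/2
a_2 = 2: 7/5
a_3 = 1: 10/7
a_4 = 2: 27/19

27/19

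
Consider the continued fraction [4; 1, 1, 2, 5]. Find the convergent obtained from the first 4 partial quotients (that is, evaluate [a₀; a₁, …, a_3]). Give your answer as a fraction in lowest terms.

23/5

Build up convergents one term at a time:
a_0 = 4: 4/1
a_1 = 1: 5/1
a_2 = 1: 9/2
a_3 = 2: 23/5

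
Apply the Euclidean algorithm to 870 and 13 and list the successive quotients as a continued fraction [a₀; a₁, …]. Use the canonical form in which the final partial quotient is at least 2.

⌊870/13⌋ = 66, remainder 12
⌊13/12⌋ = 1, remainder 1
⌊12/1⌋ = 12, remainder 0

[66; 1, 12]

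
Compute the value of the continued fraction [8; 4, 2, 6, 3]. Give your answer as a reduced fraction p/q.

1505/183

Start with 3.
6 + 1/(3/1) = 6 + 1/3 = 19/3
2 + 1/(19/3) = 2 + 3/19 = 41/19
4 + 1/(41/19) = 4 + 19/41 = 183/41
8 + 1/(183/41) = 8 + 41/183 = 1505/183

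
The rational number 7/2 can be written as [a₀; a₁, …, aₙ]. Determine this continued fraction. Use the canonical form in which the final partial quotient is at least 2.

7 ÷ 2 → quotient 3, remainder 1
2 ÷ 1 → quotient 2, remainder 0

[3; 2]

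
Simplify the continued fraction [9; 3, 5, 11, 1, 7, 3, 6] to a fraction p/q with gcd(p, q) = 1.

Use the convergent recurrence hₖ = aₖ·hₖ₋₁ + hₖ₋₂ (and likewise for the denominators kₖ):
a_0 = 9: 9/1
a_1 = 3: 28/3
a_2 = 5: 149/16
a_3 = 11: 1667/179
a_4 = 1: 1816/195
a_5 = 7: 14379/1544
a_6 = 3: 44953/4827
a_7 = 6: 284097/30506

284097/30506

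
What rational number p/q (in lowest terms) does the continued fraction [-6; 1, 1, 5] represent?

a_0 = -6: -6/1
a_1 = 1: -5/1
a_2 = 1: -11/2
a_3 = 5: -60/11

-60/11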